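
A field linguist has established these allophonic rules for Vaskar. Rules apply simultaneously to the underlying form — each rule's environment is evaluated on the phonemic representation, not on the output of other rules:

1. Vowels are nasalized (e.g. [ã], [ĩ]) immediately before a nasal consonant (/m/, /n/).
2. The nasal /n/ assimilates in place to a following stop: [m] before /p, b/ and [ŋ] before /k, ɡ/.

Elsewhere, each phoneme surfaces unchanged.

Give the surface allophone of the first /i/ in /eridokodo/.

/i/ — between /r/ and /d/; rule 1 does not apply here → [i].

[i]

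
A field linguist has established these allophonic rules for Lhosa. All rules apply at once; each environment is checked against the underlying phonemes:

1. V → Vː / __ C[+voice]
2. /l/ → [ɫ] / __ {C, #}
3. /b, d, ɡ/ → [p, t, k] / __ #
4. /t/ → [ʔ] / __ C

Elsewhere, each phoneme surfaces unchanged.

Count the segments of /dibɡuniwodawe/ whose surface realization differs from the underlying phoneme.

5

Segments that undergo a rule: /i/ → [iː] (rule 1); /u/ → [uː] (rule 1); /i/ → [iː] (rule 1); /o/ → [oː] (rule 1); /a/ → [aː] (rule 1).
All other segments surface unchanged.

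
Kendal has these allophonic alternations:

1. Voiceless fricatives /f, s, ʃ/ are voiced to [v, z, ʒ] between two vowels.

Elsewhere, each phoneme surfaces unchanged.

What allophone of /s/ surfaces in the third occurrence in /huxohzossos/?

/s/ (word-final) fails the environment for rule 1, so it stays [s].

[s]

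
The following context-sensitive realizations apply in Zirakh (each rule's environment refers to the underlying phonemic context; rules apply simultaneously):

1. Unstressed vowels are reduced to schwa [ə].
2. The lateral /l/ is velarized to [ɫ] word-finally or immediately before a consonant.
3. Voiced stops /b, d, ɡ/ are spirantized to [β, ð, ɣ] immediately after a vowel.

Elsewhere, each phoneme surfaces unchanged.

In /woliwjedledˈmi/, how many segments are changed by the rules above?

6

Segments that undergo a rule: /o/ → [ə] (rule 1); /i/ → [ə] (rule 1); /e/ → [ə] (rule 1); /d/ → [ð] (rule 3); /e/ → [ə] (rule 1); /d/ → [ð] (rule 3).
All other segments surface unchanged.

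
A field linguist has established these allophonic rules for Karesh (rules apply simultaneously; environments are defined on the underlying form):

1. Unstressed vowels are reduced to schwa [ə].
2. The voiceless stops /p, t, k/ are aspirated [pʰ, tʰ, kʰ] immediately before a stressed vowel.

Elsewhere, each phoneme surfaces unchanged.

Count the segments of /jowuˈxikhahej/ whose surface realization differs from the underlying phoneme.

4

Segments that undergo a rule: /o/ → [ə] (rule 1); /u/ → [ə] (rule 1); /a/ → [ə] (rule 1); /e/ → [ə] (rule 1).
All other segments surface unchanged.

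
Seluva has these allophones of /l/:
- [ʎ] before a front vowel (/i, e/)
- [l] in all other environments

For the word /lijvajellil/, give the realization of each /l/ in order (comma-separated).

[ʎ], [l], [ʎ], [l]

Occurrence 1 (position 1): before a front vowel (/i, e/) → [ʎ].
Occurrence 2 (position 8): no conditioning environment matches → elsewhere allophone [l].
Occurrence 3 (position 9): before a front vowel (/i, e/) → [ʎ].
Occurrence 4 (position 11): no conditioning environment matches → elsewhere allophone [l].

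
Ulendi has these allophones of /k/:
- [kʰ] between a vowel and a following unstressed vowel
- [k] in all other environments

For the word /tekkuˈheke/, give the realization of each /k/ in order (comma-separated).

[k], [k], [kʰ]

Occurrence 1 (position 3): no conditioning environment matches → elsewhere allophone [k].
Occurrence 2 (position 4): no conditioning environment matches → elsewhere allophone [k].
Occurrence 3 (position 8): between a vowel and a following unstressed vowel → [kʰ].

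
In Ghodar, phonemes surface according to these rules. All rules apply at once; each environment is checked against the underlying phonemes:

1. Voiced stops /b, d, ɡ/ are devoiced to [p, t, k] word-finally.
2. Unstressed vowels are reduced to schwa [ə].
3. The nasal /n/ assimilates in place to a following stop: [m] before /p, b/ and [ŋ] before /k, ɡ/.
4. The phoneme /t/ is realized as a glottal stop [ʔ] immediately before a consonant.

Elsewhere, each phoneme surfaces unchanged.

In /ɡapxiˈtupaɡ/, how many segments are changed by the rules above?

4

Segments that undergo a rule: /a/ → [ə] (rule 2); /i/ → [ə] (rule 2); /a/ → [ə] (rule 2); /ɡ/ → [k] (rule 1).
All other segments surface unchanged.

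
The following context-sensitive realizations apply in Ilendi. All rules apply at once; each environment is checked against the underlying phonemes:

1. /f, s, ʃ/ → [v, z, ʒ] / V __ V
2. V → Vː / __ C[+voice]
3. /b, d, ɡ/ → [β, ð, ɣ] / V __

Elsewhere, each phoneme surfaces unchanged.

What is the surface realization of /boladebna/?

/b/ (word-initial): rule 3 targets it, but not immediately after a vowel → unchanged [b].
/o/ meets the environment for rule 2 (before a voiced consonant) → [oː].
/l/ (between /o/ and /a/) is unaffected → [l].
/a/ — between /l/ and /d/, before a voiced consonant — surfaces as [aː] (rule 2).
/d/ — between /a/ and /e/, immediately after a vowel — surfaces as [ð] (rule 3).
/e/ meets the environment for rule 2 (before a voiced consonant) → [eː].
/b/ (between /e/ and /n/): immediately after a vowel, so rule 3 applies → [β].
/n/ stays [n].
/a/ (word-final): rule 2 targets it, but not before a voiced consonant → unchanged [a].

[boːlaːðeːβna]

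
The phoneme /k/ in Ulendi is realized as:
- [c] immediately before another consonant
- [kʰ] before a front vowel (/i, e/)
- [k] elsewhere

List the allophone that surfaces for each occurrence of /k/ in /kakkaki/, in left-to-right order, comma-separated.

[k], [c], [k], [kʰ]

Occurrence 1 (position 1): no conditioning environment matches → elsewhere allophone [k].
Occurrence 2 (position 3): immediately before another consonant → [c].
Occurrence 3 (position 4): no conditioning environment matches → elsewhere allophone [k].
Occurrence 4 (position 6): before a front vowel (/i, e/) → [kʰ].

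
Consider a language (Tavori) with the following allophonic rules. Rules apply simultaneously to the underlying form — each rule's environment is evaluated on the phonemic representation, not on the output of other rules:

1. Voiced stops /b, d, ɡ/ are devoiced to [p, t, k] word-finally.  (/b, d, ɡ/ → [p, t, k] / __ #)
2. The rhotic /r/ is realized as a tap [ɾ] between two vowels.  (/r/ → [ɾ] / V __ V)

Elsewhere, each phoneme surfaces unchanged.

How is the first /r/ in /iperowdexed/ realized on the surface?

/r/ (between /e/ and /o/): between two vowels, so rule 2 applies → [ɾ].

[ɾ]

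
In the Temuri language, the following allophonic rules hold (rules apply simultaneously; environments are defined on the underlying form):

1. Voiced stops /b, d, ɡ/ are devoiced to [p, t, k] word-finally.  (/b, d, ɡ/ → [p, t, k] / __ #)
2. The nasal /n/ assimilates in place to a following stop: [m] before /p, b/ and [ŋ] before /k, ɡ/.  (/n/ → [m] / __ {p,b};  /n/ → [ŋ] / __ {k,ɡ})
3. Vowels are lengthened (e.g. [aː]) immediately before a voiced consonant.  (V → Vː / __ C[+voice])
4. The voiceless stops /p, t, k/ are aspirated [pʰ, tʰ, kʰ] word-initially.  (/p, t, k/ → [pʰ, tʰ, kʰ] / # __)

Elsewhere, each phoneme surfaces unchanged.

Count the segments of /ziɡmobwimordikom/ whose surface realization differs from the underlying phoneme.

5

Segments that undergo a rule: /i/ → [iː] (rule 3); /o/ → [oː] (rule 3); /i/ → [iː] (rule 3); /o/ → [oː] (rule 3); /o/ → [oː] (rule 3).
All other segments surface unchanged.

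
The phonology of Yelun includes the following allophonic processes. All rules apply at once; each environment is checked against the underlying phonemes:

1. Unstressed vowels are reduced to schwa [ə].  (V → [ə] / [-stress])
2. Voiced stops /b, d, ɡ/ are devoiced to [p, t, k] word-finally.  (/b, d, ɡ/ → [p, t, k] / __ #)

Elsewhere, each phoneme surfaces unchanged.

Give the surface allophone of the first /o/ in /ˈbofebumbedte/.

[o]

/o/ (between /b/ and /f/) is in the target of rule 1 but the environment (in an unstressed syllable) is not met → [o].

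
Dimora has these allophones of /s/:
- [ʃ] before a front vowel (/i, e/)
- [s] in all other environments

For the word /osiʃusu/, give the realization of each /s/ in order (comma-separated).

Occurrence 1 (position 2): before a front vowel (/i, e/) → [ʃ].
Occurrence 2 (position 6): no conditioning environment matches → elsewhere allophone [s].

[ʃ], [s]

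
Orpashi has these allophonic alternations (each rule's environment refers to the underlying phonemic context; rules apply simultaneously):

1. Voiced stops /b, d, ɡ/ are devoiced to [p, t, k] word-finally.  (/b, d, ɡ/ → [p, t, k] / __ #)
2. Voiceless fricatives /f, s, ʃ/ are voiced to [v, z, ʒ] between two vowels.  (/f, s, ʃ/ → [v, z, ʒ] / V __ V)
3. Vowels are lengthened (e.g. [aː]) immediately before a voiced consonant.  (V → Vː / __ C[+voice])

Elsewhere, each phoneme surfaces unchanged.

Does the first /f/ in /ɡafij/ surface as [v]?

Rule 2 applies to /f/ (between /a/ and /i/: between two vowels) → [v].
The actual realization is [v], which matches [v].

Yes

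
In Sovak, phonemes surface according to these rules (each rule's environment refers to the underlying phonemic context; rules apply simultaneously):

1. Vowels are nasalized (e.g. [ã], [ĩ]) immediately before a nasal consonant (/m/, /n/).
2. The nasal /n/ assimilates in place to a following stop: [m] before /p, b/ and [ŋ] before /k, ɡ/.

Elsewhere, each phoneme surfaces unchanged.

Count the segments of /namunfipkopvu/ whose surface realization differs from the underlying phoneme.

Segments that undergo a rule: /a/ → [ã] (rule 1); /u/ → [ũ] (rule 1).
All other segments surface unchanged.

2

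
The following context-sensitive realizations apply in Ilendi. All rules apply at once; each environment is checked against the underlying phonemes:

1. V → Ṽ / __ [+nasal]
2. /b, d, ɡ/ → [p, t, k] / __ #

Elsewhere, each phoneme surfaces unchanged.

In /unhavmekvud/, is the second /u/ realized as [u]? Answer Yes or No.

/u/ (between /v/ and /d/): rule 1 targets it, but not before a nasal consonant → unchanged [u].
The actual realization is [u], which matches [u].

Yes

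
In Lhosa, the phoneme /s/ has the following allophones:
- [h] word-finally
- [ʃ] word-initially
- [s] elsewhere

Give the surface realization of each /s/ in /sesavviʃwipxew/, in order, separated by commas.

[ʃ], [s]

Occurrence 1 (position 1): word-initially → [ʃ].
Occurrence 2 (position 3): no conditioning environment matches → elsewhere allophone [s].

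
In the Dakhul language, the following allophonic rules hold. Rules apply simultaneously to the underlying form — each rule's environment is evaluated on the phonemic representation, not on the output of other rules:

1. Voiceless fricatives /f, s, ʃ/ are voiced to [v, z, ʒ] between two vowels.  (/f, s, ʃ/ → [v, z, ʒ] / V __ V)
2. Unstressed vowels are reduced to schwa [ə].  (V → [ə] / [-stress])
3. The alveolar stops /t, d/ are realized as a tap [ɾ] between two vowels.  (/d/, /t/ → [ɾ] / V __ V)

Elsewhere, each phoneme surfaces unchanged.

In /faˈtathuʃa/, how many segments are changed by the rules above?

Segments that undergo a rule: /a/ → [ə] (rule 2); /t/ → [ɾ] (rule 3); /u/ → [ə] (rule 2); /ʃ/ → [ʒ] (rule 1); /a/ → [ə] (rule 2).
All other segments surface unchanged.

5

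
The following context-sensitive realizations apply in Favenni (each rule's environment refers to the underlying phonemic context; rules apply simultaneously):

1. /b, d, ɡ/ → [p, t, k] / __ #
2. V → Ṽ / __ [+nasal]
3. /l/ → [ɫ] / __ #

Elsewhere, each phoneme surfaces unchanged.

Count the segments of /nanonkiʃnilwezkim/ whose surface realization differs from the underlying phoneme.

3

Segments that undergo a rule: /a/ → [ã] (rule 2); /o/ → [õ] (rule 2); /i/ → [ĩ] (rule 2).
All other segments surface unchanged.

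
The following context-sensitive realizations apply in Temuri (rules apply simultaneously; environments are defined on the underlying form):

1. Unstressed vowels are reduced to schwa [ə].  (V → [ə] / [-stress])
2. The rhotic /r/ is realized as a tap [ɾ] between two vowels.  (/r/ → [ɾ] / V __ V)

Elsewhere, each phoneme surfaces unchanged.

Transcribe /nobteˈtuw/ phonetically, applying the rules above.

/n/ — not in any rule's target class → [n].
/o/ (between /n/ and /b/): in an unstressed syllable, so rule 1 applies → [ə].
/b/ — not in any rule's target class → [b].
/t/ (between /b/ and /e/): no rule targets it → [t].
/e/ meets the environment for rule 1 (in an unstressed syllable) → [ə].
/t/ — not in any rule's target class → [t].
/u/ — between /t/ and /w/; rule 1 does not apply here → [u].
/w/ stays [w].

[nəbtəˈtuw]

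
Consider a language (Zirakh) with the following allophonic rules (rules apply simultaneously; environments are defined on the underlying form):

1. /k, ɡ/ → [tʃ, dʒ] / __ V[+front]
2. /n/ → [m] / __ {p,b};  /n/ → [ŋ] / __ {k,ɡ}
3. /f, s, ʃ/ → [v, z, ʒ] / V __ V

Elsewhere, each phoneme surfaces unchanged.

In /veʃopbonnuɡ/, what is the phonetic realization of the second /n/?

/n/ — between /n/ and /u/; rule 2 does not apply here → [n].

[n]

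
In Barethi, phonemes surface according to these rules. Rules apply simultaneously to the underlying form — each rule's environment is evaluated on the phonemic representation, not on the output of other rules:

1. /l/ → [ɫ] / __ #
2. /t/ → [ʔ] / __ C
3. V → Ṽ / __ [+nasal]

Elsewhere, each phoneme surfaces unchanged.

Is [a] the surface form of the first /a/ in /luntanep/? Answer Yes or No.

No

/a/ meets the environment for rule 3 (before a nasal consonant) → [ã].
The actual realization is [ã], not [a].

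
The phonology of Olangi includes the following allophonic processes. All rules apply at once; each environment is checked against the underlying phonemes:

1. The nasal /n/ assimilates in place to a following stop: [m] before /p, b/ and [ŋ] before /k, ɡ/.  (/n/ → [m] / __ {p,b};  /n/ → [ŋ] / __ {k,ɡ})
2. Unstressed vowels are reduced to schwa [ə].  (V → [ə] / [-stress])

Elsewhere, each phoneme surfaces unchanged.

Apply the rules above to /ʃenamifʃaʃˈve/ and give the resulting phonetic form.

[ʃənəməfʃəʃˈve]

/ʃ/ (word-initial) is unaffected → [ʃ].
/e/ (between /ʃ/ and /n/): in an unstressed syllable, so rule 2 applies → [ə].
/n/ — between /e/ and /a/; rule 1 does not apply here → [n].
/a/ (between /n/ and /m/): in an unstressed syllable, so rule 2 applies → [ə].
/m/ (between /a/ and /i/) is unaffected → [m].
Rule 2 applies to /i/ (between /m/ and /f/: in an unstressed syllable) → [ə].
/f/ stays [f].
/ʃ/ — not in any rule's target class → [ʃ].
Rule 2 applies to /a/ (between /ʃ/ and /ʃ/: in an unstressed syllable) → [ə].
/ʃ/ stays [ʃ].
/v/ (between /ʃ/ and /e/) is unaffected → [v].
/e/ (word-final) is in the target of rule 2 but the environment (in an unstressed syllable) is not met → [e].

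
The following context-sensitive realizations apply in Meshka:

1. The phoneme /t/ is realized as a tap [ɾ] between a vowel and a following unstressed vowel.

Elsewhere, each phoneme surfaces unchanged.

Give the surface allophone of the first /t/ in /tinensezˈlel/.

/t/ (word-initial): rule 1 targets it, but not between a vowel and a following unstressed vowel → unchanged [t].

[t]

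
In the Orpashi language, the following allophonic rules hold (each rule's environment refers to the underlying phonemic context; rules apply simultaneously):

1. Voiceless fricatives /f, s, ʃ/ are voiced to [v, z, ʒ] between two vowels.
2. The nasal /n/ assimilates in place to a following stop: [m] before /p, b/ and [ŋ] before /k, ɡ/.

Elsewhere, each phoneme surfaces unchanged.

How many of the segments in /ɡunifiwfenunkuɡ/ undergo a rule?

2

Segments that undergo a rule: /f/ → [v] (rule 1); /n/ → [ŋ] (rule 2).
All other segments surface unchanged.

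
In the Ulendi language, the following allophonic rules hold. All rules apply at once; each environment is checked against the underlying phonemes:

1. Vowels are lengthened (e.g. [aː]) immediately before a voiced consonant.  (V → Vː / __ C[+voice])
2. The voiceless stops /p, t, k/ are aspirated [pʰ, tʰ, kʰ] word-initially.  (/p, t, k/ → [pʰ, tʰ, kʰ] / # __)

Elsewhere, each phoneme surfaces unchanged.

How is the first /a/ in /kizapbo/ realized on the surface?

[a]

/a/ (between /z/ and /p/): rule 1 targets it, but not before a voiced consonant → unchanged [a].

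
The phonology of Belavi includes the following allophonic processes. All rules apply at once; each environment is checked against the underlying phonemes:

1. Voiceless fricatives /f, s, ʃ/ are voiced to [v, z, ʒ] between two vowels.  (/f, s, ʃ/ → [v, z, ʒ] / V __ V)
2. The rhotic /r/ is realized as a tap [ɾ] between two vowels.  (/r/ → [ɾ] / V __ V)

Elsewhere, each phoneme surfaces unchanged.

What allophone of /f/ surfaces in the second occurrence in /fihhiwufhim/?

[f]

/f/ (between /u/ and /h/) is in the target of rule 1 but the environment (between two vowels) is not met → [f].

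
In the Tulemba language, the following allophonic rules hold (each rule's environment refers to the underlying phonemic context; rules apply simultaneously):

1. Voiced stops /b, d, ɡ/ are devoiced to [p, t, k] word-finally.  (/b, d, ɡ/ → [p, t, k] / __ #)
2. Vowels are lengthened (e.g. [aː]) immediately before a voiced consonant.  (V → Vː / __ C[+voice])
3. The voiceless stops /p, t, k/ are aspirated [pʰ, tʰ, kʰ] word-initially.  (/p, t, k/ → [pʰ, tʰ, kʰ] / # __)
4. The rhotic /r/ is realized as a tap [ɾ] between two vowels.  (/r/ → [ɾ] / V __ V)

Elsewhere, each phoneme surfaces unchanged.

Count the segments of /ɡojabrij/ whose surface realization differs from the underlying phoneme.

Segments that undergo a rule: /o/ → [oː] (rule 2); /a/ → [aː] (rule 2); /i/ → [iː] (rule 2).
All other segments surface unchanged.

3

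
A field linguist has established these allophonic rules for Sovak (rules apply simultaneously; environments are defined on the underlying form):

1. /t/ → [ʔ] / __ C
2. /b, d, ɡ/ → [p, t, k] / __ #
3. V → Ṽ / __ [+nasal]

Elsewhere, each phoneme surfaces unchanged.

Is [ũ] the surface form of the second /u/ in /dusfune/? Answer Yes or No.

/u/ (between /f/ and /n/) occurs before a nasal consonant → [ũ] by rule 3.
The actual realization is [ũ], which matches [ũ].

Yes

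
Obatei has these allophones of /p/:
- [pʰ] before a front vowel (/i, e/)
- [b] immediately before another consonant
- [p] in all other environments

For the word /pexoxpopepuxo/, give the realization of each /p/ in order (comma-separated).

[pʰ], [p], [pʰ], [p]

Occurrence 1 (position 1): before a front vowel (/i, e/) → [pʰ].
Occurrence 2 (position 6): no conditioning environment matches → elsewhere allophone [p].
Occurrence 3 (position 8): before a front vowel (/i, e/) → [pʰ].
Occurrence 4 (position 10): no conditioning environment matches → elsewhere allophone [p].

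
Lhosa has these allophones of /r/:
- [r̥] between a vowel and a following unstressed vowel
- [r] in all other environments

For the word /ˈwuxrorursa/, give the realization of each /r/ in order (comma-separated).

Occurrence 1 (position 4): no conditioning environment matches → elsewhere allophone [r].
Occurrence 2 (position 6): between a vowel and a following unstressed vowel → [r̥].
Occurrence 3 (position 8): no conditioning environment matches → elsewhere allophone [r].

[r], [r̥], [r]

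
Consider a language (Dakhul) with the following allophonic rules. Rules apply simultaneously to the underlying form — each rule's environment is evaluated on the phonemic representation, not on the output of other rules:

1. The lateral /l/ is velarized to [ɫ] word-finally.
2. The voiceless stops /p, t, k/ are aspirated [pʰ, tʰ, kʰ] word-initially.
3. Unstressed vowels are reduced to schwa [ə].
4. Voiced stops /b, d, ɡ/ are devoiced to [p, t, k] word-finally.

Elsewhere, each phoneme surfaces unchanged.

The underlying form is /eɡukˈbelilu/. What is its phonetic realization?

/e/ — word-initial, in an unstressed syllable — surfaces as [ə] (rule 3).
/ɡ/ (between /e/ and /u/) fails the environment for rule 4, so it stays [ɡ].
/u/ — between /ɡ/ and /k/, in an unstressed syllable — surfaces as [ə] (rule 3).
/k/ (between /u/ and /b/) is in the target of rule 2 but the environment (word-initially) is not met → [k].
/b/ — between /k/ and /e/; rule 4 does not apply here → [b].
/e/ (between /b/ and /l/): rule 3 targets it, but not in an unstressed syllable → unchanged [e].
/l/ (between /e/ and /i/): rule 1 targets it, but not word-finally → unchanged [l].
/i/ (between /l/ and /l/): in an unstressed syllable, so rule 3 applies → [ə].
/l/ (between /i/ and /u/) is in the target of rule 1 but the environment (word-finally) is not met → [l].
/u/ (word-final) occurs in an unstressed syllable → [ə] by rule 3.

[əɡəkˈbelələ]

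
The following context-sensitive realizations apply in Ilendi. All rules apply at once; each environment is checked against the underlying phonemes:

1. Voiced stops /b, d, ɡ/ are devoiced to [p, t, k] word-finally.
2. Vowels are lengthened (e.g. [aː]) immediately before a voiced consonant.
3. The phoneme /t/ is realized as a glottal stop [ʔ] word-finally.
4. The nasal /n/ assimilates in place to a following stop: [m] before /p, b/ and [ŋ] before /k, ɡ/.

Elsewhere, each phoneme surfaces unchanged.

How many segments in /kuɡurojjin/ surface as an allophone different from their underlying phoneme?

4

Segments that undergo a rule: /u/ → [uː] (rule 2); /u/ → [uː] (rule 2); /o/ → [oː] (rule 2); /i/ → [iː] (rule 2).
All other segments surface unchanged.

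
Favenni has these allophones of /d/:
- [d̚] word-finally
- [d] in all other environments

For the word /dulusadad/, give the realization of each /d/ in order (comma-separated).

[d], [d], [d̚]

Occurrence 1 (position 1): no conditioning environment matches → elsewhere allophone [d].
Occurrence 2 (position 7): no conditioning environment matches → elsewhere allophone [d].
Occurrence 3 (position 9): word-finally → [d̚].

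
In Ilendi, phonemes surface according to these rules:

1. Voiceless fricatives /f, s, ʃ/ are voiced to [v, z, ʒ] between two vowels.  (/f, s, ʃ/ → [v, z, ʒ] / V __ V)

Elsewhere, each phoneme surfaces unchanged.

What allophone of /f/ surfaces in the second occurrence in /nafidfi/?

[f]

/f/ (between /d/ and /i/) is in the target of rule 1 but the environment (between two vowels) is not met → [f].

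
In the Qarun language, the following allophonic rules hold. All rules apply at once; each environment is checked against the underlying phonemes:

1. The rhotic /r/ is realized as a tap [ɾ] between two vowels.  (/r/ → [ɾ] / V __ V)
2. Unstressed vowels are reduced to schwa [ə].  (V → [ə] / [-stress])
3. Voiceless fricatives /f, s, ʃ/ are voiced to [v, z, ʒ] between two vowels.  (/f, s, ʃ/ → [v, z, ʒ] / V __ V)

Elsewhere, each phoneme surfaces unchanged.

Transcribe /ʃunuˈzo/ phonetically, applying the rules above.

[ʃənəˈzo]

/ʃ/ (word-initial) fails the environment for rule 3, so it stays [ʃ].
Rule 2 applies to /u/ (between /ʃ/ and /n/: in an unstressed syllable) → [ə].
/n/ — not in any rule's target class → [n].
Rule 2 applies to /u/ (between /n/ and /z/: in an unstressed syllable) → [ə].
/z/ stays [z].
/o/ — word-final; rule 2 does not apply here → [o].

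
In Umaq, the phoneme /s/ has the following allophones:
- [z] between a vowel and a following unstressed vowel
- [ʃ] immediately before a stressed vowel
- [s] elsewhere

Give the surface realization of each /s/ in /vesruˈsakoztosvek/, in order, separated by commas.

Occurrence 1 (position 3): no conditioning environment matches → elsewhere allophone [s].
Occurrence 2 (position 6): immediately before a stressed vowel → [ʃ].
Occurrence 3 (position 13): no conditioning environment matches → elsewhere allophone [s].

[s], [ʃ], [s]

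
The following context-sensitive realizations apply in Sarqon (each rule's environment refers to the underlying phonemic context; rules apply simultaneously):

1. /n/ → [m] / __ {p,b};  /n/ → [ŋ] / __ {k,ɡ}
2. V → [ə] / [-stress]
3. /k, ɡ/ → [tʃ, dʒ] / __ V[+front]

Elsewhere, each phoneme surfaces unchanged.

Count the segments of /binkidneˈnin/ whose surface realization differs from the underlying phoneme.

Segments that undergo a rule: /i/ → [ə] (rule 2); /n/ → [ŋ] (rule 1); /k/ → [tʃ] (rule 3); /i/ → [ə] (rule 2); /e/ → [ə] (rule 2).
All other segments surface unchanged.

5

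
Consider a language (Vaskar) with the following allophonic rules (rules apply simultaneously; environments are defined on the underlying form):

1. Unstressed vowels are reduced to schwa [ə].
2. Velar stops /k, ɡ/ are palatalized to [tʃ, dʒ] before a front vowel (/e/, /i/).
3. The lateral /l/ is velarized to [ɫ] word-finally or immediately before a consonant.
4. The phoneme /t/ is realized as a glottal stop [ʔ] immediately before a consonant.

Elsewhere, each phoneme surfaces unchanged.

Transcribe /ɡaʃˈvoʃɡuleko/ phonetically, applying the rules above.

[ɡəʃˈvoʃɡələkə]

/ɡ/ (word-initial) is in the target of rule 2 but the environment (before a front vowel) is not met → [ɡ].
/a/ (between /ɡ/ and /ʃ/) occurs in an unstressed syllable → [ə] by rule 1.
/ʃ/ — not in any rule's target class → [ʃ].
/v/ — not in any rule's target class → [v].
/o/ (between /v/ and /ʃ/) fails the environment for rule 1, so it stays [o].
/ʃ/ (between /o/ and /ɡ/): no rule targets it → [ʃ].
/ɡ/ (between /ʃ/ and /u/) is in the target of rule 2 but the environment (before a front vowel) is not met → [ɡ].
/u/ (between /ɡ/ and /l/): in an unstressed syllable, so rule 1 applies → [ə].
/l/ (between /u/ and /e/): rule 3 targets it, but not word-finally or immediately before a consonant → unchanged [l].
/e/ meets the environment for rule 1 (in an unstressed syllable) → [ə].
/k/ (between /e/ and /o/): rule 2 targets it, but not before a front vowel → unchanged [k].
/o/ (word-final): in an unstressed syllable, so rule 1 applies → [ə].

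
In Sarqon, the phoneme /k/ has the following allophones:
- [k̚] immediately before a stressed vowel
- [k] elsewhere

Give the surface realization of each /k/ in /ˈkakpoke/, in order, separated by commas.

Occurrence 1 (position 1): immediately before a stressed vowel → [k̚].
Occurrence 2 (position 3): no conditioning environment matches → elsewhere allophone [k].
Occurrence 3 (position 6): no conditioning environment matches → elsewhere allophone [k].

[k̚], [k], [k]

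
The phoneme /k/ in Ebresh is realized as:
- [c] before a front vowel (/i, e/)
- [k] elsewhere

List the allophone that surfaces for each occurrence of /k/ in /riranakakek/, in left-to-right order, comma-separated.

[k], [c], [k]

Occurrence 1 (position 7): no conditioning environment matches → elsewhere allophone [k].
Occurrence 2 (position 9): before a front vowel → [c].
Occurrence 3 (position 11): no conditioning environment matches → elsewhere allophone [k].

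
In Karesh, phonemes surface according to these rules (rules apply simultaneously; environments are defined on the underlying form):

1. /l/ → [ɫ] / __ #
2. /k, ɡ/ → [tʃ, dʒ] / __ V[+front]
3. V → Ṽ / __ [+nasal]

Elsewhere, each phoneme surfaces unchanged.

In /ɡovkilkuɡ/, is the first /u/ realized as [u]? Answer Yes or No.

Yes

/u/ (between /k/ and /ɡ/): rule 3 targets it, but not before a nasal consonant → unchanged [u].
The actual realization is [u], which matches [u].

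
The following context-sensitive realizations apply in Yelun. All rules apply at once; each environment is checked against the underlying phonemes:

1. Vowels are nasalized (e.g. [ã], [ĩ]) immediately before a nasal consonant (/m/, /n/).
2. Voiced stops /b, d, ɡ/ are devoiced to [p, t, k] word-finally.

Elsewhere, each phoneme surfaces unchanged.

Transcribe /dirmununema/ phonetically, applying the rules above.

[dirmũnũnẽma]

/d/ (word-initial) fails the environment for rule 2, so it stays [d].
/i/ (between /d/ and /r/) is in the target of rule 1 but the environment (before a nasal consonant) is not met → [i].
/r/ — not in any rule's target class → [r].
/m/ stays [m].
/u/ — between /m/ and /n/, before a nasal consonant — surfaces as [ũ] (rule 1).
/n/ (between /u/ and /u/) is unaffected → [n].
/u/ — between /n/ and /n/, before a nasal consonant — surfaces as [ũ] (rule 1).
/n/ stays [n].
/e/ meets the environment for rule 1 (before a nasal consonant) → [ẽ].
/m/ — not in any rule's target class → [m].
/a/ (word-final): rule 1 targets it, but not before a nasal consonant → unchanged [a].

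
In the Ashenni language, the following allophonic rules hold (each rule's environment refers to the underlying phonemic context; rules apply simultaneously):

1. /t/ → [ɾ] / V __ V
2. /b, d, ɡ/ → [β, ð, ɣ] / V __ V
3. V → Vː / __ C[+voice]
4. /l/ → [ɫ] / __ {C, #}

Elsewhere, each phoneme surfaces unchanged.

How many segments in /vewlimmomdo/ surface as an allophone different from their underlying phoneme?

3

Segments that undergo a rule: /e/ → [eː] (rule 3); /i/ → [iː] (rule 3); /o/ → [oː] (rule 3).
All other segments surface unchanged.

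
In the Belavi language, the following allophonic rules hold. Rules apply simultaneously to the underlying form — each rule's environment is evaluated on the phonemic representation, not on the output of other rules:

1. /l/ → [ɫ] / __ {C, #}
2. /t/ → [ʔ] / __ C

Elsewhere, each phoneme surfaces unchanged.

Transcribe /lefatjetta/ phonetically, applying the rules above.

/l/ (word-initial) fails the environment for rule 1, so it stays [l].
/t/ (between /a/ and /j/) occurs immediately before a consonant → [ʔ] by rule 2.
/t/ — between /e/ and /t/, immediately before a consonant — surfaces as [ʔ] (rule 2).
/t/ — between /t/ and /a/; rule 2 does not apply here → [t].

[lefaʔjeʔta]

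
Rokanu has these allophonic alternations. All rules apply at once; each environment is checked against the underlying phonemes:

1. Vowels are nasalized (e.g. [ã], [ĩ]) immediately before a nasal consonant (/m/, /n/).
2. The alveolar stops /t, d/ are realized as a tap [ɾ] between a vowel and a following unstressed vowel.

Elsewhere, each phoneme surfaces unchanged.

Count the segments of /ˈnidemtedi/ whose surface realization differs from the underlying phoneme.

3

Segments that undergo a rule: /d/ → [ɾ] (rule 2); /e/ → [ẽ] (rule 1); /d/ → [ɾ] (rule 2).
All other segments surface unchanged.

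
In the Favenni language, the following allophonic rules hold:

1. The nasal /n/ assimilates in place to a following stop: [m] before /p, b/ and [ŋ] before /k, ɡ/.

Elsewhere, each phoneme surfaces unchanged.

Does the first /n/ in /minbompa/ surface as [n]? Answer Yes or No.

/n/ (between /i/ and /b/): before a labial or velar stop, so rule 1 applies → [m].
The actual realization is [m], not [n].

No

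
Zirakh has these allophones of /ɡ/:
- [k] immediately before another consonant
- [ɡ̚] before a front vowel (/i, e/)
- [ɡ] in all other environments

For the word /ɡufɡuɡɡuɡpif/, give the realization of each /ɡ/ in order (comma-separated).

Occurrence 1 (position 1): no conditioning environment matches → elsewhere allophone [ɡ].
Occurrence 2 (position 4): no conditioning environment matches → elsewhere allophone [ɡ].
Occurrence 3 (position 6): immediately before another consonant → [k].
Occurrence 4 (position 7): no conditioning environment matches → elsewhere allophone [ɡ].
Occurrence 5 (position 9): immediately before another consonant → [k].

[ɡ], [ɡ], [k], [ɡ], [k]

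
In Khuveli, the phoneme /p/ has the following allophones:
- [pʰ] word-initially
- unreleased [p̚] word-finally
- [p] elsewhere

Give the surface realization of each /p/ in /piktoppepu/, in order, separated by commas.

[pʰ], [p], [p], [p]

Occurrence 1 (position 1): word-initially → [pʰ].
Occurrence 2 (position 6): no conditioning environment matches → elsewhere allophone [p].
Occurrence 3 (position 7): no conditioning environment matches → elsewhere allophone [p].
Occurrence 4 (position 9): no conditioning environment matches → elsewhere allophone [p].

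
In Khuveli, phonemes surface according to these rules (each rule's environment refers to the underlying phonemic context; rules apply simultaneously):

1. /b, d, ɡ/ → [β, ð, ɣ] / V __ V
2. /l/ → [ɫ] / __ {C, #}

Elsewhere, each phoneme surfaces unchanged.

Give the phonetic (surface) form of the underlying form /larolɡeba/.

[laroɫɡeβa]

/l/ (word-initial) fails the environment for rule 2, so it stays [l].
/l/ (between /o/ and /ɡ/) occurs word-finally or immediately before a consonant → [ɫ] by rule 2.
/ɡ/ (between /l/ and /e/) fails the environment for rule 1, so it stays [ɡ].
/b/ (between /e/ and /a/) occurs between two vowels → [β] by rule 1.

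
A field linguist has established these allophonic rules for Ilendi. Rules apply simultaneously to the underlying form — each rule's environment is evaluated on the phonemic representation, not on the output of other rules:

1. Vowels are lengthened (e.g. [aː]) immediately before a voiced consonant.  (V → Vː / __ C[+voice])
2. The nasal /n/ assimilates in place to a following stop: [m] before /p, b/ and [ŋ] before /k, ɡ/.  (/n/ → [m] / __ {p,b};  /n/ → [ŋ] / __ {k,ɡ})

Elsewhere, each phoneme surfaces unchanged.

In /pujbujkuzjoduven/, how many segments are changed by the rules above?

Segments that undergo a rule: /u/ → [uː] (rule 1); /u/ → [uː] (rule 1); /u/ → [uː] (rule 1); /o/ → [oː] (rule 1); /u/ → [uː] (rule 1); /e/ → [eː] (rule 1).
All other segments surface unchanged.

6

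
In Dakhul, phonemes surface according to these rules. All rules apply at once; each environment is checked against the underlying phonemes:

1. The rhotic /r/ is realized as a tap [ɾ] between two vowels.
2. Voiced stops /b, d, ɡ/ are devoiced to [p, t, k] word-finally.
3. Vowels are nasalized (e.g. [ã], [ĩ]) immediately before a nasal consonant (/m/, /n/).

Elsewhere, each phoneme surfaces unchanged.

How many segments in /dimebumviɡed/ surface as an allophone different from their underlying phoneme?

3

Segments that undergo a rule: /i/ → [ĩ] (rule 3); /u/ → [ũ] (rule 3); /d/ → [t] (rule 2).
All other segments surface unchanged.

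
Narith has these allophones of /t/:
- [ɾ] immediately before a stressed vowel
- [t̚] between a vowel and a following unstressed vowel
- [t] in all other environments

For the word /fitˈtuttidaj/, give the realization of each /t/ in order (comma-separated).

Occurrence 1 (position 3): no conditioning environment matches → elsewhere allophone [t].
Occurrence 2 (position 4): immediately before a stressed vowel → [ɾ].
Occurrence 3 (position 6): no conditioning environment matches → elsewhere allophone [t].
Occurrence 4 (position 7): no conditioning environment matches → elsewhere allophone [t].

[t], [ɾ], [t], [t]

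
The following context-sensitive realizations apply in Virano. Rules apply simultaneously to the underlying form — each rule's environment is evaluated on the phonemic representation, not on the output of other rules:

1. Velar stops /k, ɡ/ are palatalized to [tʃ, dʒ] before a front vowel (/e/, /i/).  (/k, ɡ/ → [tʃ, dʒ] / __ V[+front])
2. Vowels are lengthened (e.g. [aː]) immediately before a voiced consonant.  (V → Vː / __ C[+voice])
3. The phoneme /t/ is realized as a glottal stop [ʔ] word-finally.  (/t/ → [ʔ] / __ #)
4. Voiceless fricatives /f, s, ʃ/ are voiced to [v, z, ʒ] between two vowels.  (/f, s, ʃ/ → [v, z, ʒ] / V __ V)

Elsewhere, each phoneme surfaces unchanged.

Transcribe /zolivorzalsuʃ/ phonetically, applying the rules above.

Rule 2 applies to /o/ (between /z/ and /l/: before a voiced consonant) → [oː].
/i/ (between /l/ and /v/): before a voiced consonant, so rule 2 applies → [iː].
/o/ — between /v/ and /r/, before a voiced consonant — surfaces as [oː] (rule 2).
/a/ (between /z/ and /l/): before a voiced consonant, so rule 2 applies → [aː].
/s/ (between /l/ and /u/) fails the environment for rule 4, so it stays [s].
/u/ — between /s/ and /ʃ/; rule 2 does not apply here → [u].
/ʃ/ (word-final) fails the environment for rule 4, so it stays [ʃ].

[zoːliːvoːrzaːlsuʃ]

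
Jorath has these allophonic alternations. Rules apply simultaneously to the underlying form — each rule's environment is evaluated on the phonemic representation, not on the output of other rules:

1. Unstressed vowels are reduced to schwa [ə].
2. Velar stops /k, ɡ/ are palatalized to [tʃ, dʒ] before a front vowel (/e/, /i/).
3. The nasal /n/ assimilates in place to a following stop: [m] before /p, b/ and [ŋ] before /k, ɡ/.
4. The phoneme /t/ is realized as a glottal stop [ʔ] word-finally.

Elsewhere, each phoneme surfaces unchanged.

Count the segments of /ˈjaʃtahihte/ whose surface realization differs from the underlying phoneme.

Segments that undergo a rule: /a/ → [ə] (rule 1); /i/ → [ə] (rule 1); /e/ → [ə] (rule 1).
All other segments surface unchanged.

3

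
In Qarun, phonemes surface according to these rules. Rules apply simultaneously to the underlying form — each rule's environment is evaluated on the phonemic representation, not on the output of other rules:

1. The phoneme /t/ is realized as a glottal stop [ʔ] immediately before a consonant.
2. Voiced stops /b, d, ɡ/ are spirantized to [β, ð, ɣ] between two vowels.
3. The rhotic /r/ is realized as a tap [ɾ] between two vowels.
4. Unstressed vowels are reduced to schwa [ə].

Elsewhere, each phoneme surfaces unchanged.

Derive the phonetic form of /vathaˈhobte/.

/v/ stays [v].
/a/ meets the environment for rule 4 (in an unstressed syllable) → [ə].
Rule 1 applies to /t/ (between /a/ and /h/: immediately before a consonant) → [ʔ].
/h/ stays [h].
Rule 4 applies to /a/ (between /h/ and /h/: in an unstressed syllable) → [ə].
/h/ (between /a/ and /o/) is unaffected → [h].
/o/ (between /h/ and /b/) is in the target of rule 4 but the environment (in an unstressed syllable) is not met → [o].
/b/ — between /o/ and /t/; rule 2 does not apply here → [b].
/t/ (between /b/ and /e/): rule 1 targets it, but not immediately before a consonant → unchanged [t].
Rule 4 applies to /e/ (word-final: in an unstressed syllable) → [ə].

[vəʔhəˈhobtə]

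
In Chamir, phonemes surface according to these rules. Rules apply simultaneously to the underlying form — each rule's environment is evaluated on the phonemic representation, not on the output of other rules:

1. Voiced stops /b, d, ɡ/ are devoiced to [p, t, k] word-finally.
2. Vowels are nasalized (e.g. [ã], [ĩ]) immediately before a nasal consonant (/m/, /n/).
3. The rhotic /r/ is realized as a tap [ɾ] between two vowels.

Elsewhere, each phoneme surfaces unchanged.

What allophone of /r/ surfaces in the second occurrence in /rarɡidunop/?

[r]

/r/ (between /a/ and /ɡ/) fails the environment for rule 3, so it stays [r].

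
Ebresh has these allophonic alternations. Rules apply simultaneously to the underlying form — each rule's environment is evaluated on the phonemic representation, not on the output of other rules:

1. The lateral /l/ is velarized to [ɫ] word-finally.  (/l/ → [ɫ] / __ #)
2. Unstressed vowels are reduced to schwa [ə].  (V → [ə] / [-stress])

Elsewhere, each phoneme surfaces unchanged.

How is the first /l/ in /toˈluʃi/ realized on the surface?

/l/ (between /o/ and /u/) fails the environment for rule 1, so it stays [l].

[l]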